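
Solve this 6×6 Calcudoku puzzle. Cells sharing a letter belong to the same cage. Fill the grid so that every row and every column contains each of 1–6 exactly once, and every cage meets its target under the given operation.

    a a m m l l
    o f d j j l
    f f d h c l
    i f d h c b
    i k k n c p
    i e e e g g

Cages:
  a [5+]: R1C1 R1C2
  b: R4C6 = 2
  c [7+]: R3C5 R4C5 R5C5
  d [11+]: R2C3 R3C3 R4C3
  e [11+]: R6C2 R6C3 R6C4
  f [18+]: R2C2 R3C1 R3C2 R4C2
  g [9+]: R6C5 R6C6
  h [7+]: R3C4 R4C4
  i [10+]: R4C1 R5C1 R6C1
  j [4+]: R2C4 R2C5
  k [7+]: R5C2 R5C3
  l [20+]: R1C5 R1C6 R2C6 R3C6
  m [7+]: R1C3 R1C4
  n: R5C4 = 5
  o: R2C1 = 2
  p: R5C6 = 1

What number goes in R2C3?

4

Cage o is given, so R2C1 = 2.
Cage b is given, leaving R4C6 = 2.
N is a freebie, leaving R5C4 = 5.
Cage p is given, leaving R5C6 = 1.
The only place for 2 in row 5 is R5C5.
Row 5 needs a 6, and only R5C1 is open for it.
The only place for 5 in column 1 is R3C1.
The only place for 4 in column 1 is R1C1.
The two cells of cage a must have sum 5, which forces R1C2 = 1.
The two cells of cage m must have sum 7, leaving R1C3 = 5.
Cage m's pair has sum 7, so R1C4 = 2.
5 is placed in row 1; hence R1C5 = 6.
Row 1 already has 6; hence R1C6 = 3.
Cage l has sum 20, which forces R2C6 = 5.
Cage l has sum 20, leaving R3C6 = 6.
6 is placed in column 6; hence R6C6 = 4.
The two cells of cage g must have sum 9; hence R6C5 = 5.
In row 4, 5 can only go at R4C2, so R4C2 = 5.
Cage f has sum 18, which forces R2C2 = 6.
Cage f needs sum 18, so R3C2 = 2.
Column 2 already has 2, which forces R6C2 = 3.
Row 6 already has 3, leaving R6C4 = 6.
Cage i has sum 10, which forces R4C1 = 3.
The 3 cells of cage d must have sum 11, which forces R4C3 = 6.
Row 4 already has 3, leaving R4C4 = 4.
Row 4 now contains 4, so R4C5 = 1.
Column 2 now contains 3, which forces R5C2 = 4.
The two cells of cage k must have sum 7; hence R5C3 = 3.
Row 6 already has 3, which forces R6C1 = 1.
Row 6 now contains 6, leaving R6C3 = 2.
Cage j needs two cells with sum 4; hence R2C4 = 1.
Column 5 now contains 1, which forces R2C5 = 3.
4 is placed in column 4; hence R3C4 = 3.
Column 5 now contains 1, leaving R3C5 = 4.
Row 2 now contains 1, leaving R2C3 = 4.
Row 3 now contains 4; hence R3C3 = 1.
Completed grid: 4 1 5 2 6 3 / 2 6 4 1 3 5 / 5 2 1 3 4 6 / 3 5 6 4 1 2 / 6 4 3 5 2 1 / 1 3 2 6 5 4.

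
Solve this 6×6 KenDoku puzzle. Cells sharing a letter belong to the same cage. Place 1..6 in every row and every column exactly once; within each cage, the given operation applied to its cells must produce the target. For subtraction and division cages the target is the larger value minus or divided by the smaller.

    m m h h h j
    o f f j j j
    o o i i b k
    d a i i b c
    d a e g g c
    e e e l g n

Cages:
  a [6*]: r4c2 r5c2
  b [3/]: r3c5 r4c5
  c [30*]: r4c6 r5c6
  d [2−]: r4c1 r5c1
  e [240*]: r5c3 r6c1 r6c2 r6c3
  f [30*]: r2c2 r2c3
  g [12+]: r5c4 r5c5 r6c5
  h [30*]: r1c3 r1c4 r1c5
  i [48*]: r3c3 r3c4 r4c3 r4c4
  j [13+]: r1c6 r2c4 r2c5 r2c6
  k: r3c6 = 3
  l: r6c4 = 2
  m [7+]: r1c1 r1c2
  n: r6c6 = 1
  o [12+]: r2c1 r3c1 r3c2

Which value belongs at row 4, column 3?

1

Cage k is a single given cell, which forces r3c6 = 3.
L is a freebie, leaving r6c4 = 2.
N is a freebie; hence r6c6 = 1.
The only place for 2 in column 6 is r2c6.
In column 6, 4 can only go at r1c6, so r1c6 = 4.
The only place for 1 in row 2 is r2c1.
In column 2, 4 can only go at r6c2, so r6c2 = 4.
Column 2 needs a 1, and only r1c2 is open for it.
Cage m's pair has sum 7, leaving r1c1 = 6.
Column 1 already has 6, so r3c1 = 5.
Row 3 now contains 5, which forces r3c2 = 6.
Column 1 now contains 5, which forces r6c1 = 3.
6 is placed in column 2; hence r2c2 = 5.
Cage f's pair has product 30, leaving r2c3 = 6.
The 4 cells of cage e must have product 240, which forces r5c3 = 4.
Cage e has product 240, leaving r6c3 = 5.
Row 6 now contains 5, leaving r6c5 = 6.
The 4 cells of cage i must have product 48; hence r3c4 = 4.
Cage b's pair has quotient 3; hence r3c5 = 1.
Cage d's pair has difference 2; hence r4c1 = 4.
Cage i needs product 48, which forces r4c4 = 6.
Column 5 already has 6, so r4c5 = 3.
Row 4 now contains 6, which forces r4c6 = 5.
4 is placed in row 5; hence r5c1 = 2.
2 is placed in row 5; hence r5c2 = 3.
Column 5 already has 1, which forces r5c5 = 5.
Column 6 now contains 5, which forces r5c6 = 6.
Cage h has product 30, leaving r1c3 = 3.
The 3 cells of cage h must have product 30, so r1c4 = 5.
Column 5 now contains 5, so r1c5 = 2.
Column 4 already has 4, leaving r2c4 = 3.
3 is placed in column 5, so r2c5 = 4.
Row 3 already has 1, which forces r3c3 = 2.
Row 4 now contains 3, which forces r4c2 = 2.
Cage i has product 48, leaving r4c3 = 1.
Row 5 already has 5, leaving r5c4 = 1.
Completed grid: 6 1 3 5 2 4 / 1 5 6 3 4 2 / 5 6 2 4 1 3 / 4 2 1 6 3 5 / 2 3 4 1 5 6 / 3 4 5 2 6 1.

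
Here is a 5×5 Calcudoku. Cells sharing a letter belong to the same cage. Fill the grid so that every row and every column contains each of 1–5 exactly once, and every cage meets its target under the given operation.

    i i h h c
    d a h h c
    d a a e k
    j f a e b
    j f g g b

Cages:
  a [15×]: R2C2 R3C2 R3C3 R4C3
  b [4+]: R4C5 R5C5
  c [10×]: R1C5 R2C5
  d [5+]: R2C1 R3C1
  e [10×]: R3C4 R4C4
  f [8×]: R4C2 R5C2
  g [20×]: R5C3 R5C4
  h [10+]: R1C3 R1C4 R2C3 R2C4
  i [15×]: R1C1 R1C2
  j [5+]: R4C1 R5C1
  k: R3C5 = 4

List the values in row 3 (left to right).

1 5 3 2 4

Cage k is a single given cell; hence R3C5 = 4.
The only place for 5 in column 1 is R1C1.
Row 1 now contains 5, so R1C2 = 3.
Row 1 now contains 5, which forces R1C5 = 2.
The two cells of cage c must have product 10, leaving R2C5 = 5.
Row 2 already has 5, leaving R2C2 = 1.
The 4 cells of cage a must have product 15; hence R3C2 = 5.
5 is placed in row 3, leaving R3C4 = 2.
Column 4 now contains 2, so R4C4 = 5.
Column 4 now contains 5, so R5C4 = 4.
Cage h needs sum 10, leaving R1C3 = 4.
Column 4 already has 4, leaving R1C4 = 1.
Cage h needs sum 10; hence R2C3 = 2.
Column 4 already has 4, which forces R2C4 = 3.
The two cells of cage f must have product 8, leaving R4C2 = 4.
Row 5 already has 4, which forces R5C2 = 2.
Row 5 already has 4; hence R5C3 = 5.
Row 2 now contains 2, which forces R2C1 = 4.
Cage d needs two cells with sum 5, which forces R3C1 = 1.
Row 3 already has 1, leaving R3C3 = 3.
The two cells of cage j must have sum 5, leaving R4C1 = 2.
Column 3 now contains 3, leaving R4C3 = 1.
Row 4 now contains 1, so R4C5 = 3.
Cage j needs two cells with sum 5, which forces R5C1 = 3.
Column 5 already has 3, which forces R5C5 = 1.
Filled in: 5 3 4 1 2 / 4 1 2 3 5 / 1 5 3 2 4 / 2 4 1 5 3 / 3 2 5 4 1.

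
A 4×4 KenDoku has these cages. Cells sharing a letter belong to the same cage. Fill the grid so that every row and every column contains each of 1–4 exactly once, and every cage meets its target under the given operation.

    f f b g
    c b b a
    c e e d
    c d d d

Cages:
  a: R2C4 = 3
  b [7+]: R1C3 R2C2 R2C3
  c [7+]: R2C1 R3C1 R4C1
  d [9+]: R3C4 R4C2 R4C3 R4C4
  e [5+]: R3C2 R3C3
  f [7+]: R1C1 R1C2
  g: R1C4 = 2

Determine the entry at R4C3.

3

G is a freebie, which forces R1C4 = 2.
A is a freebie, which forces R2C4 = 3.
Column 4 already has 3, leaving R3C4 = 1.
Column 4 now contains 1, so R4C4 = 4.
Row 1 needs a 1, and only R1C3 is open for it.
Cage d needs sum 9, which forces R4C2 = 1.
1 is placed in column 3, leaving R4C3 = 3.
Cage c needs sum 7, which forces R2C1 = 1.
The 3 cells of cage c must have sum 7, leaving R3C1 = 4.
Cage e's pair has sum 5, leaving R3C2 = 3.
Column 3 already has 3; hence R3C3 = 2.
1 is placed in row 4, leaving R4C1 = 2.
Column 1 already has 4, so R1C1 = 3.
3 is placed in column 2; hence R1C2 = 4.
Cage b has sum 7, leaving R2C2 = 2.
2 is placed in column 3, leaving R2C3 = 4.
Filled in: 3 4 1 2 / 1 2 4 3 / 4 3 2 1 / 2 1 3 4.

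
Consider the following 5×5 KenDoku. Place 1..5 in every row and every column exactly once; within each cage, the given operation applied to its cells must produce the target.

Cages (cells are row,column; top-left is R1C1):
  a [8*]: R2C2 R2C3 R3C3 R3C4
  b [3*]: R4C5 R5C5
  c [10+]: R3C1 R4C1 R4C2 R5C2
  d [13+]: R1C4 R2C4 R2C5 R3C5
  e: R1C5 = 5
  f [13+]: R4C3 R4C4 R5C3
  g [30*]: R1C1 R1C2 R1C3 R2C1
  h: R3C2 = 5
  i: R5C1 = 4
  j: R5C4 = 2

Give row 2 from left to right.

5 2 1 3 4

Cage e is a single given cell; hence R1C5 = 5.
Cage h is a single given cell, leaving R3C2 = 5.
I is a freebie, which forces R5C1 = 4.
4 is placed in row 5, leaving R5C3 = 5.
Cage j is given, leaving R5C4 = 2.
Cage g has product 30, which forces R2C1 = 5.
Column 3 already has 5; hence R4C3 = 3.
Cage f needs sum 13; hence R4C4 = 5.
Row 4 now contains 3, which forces R4C5 = 1.
Column 5 already has 1, which forces R5C5 = 3.
Cage c has sum 10; hence R3C1 = 3.
1 is placed in row 4, which forces R4C1 = 2.
The 4 cells of cage c must have sum 10, so R4C2 = 4.
3 is placed in row 5, so R5C2 = 1.
Column 1 already has 2, leaving R1C1 = 1.
Cage g needs product 30; hence R1C2 = 3.
The 4 cells of cage g must have product 30, so R1C3 = 2.
Row 1 now contains 3; hence R1C4 = 4.
1 is placed in column 2; hence R2C2 = 2.
Cage a needs product 8, so R2C3 = 1.
Column 4 now contains 4; hence R2C4 = 3.
Row 2 now contains 2; hence R2C5 = 4.
The 4 cells of cage a must have product 8; hence R3C3 = 4.
The 4 cells of cage a must have product 8, which forces R3C4 = 1.
Column 5 now contains 4; hence R3C5 = 2.
Completed grid: 1 3 2 4 5 / 5 2 1 3 4 / 3 5 4 1 2 / 2 4 3 5 1 / 4 1 5 2 3.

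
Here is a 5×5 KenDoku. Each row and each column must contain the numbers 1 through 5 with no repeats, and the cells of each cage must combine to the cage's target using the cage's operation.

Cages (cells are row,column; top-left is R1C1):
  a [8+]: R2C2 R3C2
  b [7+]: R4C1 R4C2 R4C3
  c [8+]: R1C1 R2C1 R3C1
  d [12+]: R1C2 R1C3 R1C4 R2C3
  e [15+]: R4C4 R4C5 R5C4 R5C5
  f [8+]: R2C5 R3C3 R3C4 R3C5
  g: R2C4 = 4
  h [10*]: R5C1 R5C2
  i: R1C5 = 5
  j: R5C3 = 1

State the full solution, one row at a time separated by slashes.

Cage i is given, leaving R1C5 = 5.
Cage g is given, leaving R2C4 = 4.
Cage j is a single given cell, which forces R5C3 = 1.
In row 4, 5 can only go at R4C4, so R4C4 = 5.
The 4 cells of cage e must have sum 15; hence R4C5 = 3.
Column 4 already has 5, so R5C4 = 3.
Cage e needs sum 15, which forces R5C5 = 4.
Column 3 needs a 5, and only R2C3 is open for it.
5 is placed in row 2, so R2C2 = 3.
Cage a's pair has sum 8, leaving R3C2 = 5.
5 is placed in column 2; hence R5C2 = 2.
Cage c has sum 8, which forces R2C1 = 1.
1 is placed in row 2, so R2C5 = 2.
Column 5 now contains 2, so R3C5 = 1.
Row 5 now contains 2; hence R5C1 = 5.
Cage f has sum 8, so R3C3 = 3.
1 is placed in row 3, which forces R3C4 = 2.
The 3 cells of cage b must have sum 7, so R4C2 = 1.
The 3 cells of cage c must have sum 8; hence R1C1 = 3.
1 is placed in column 2, which forces R1C2 = 4.
Cage d has sum 12; hence R1C3 = 2.
Column 4 now contains 2, which forces R1C4 = 1.
Row 3 now contains 3, which forces R3C1 = 4.
4 is placed in column 1, leaving R4C1 = 2.
Column 3 already has 2, leaving R4C3 = 4.

3 4 2 1 5 / 1 3 5 4 2 / 4 5 3 2 1 / 2 1 4 5 3 / 5 2 1 3 4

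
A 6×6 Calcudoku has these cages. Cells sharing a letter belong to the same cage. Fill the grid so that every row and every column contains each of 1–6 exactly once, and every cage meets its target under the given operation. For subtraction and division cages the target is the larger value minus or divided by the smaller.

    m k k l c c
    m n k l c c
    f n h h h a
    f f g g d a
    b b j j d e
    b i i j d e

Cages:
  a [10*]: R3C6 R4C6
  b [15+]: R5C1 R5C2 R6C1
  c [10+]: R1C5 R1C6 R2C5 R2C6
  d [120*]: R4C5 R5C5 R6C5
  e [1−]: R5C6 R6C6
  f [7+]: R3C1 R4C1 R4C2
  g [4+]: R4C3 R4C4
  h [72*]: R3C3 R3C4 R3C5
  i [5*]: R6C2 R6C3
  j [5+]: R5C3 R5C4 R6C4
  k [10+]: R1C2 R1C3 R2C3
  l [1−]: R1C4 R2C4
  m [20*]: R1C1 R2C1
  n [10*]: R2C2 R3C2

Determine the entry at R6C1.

6

The only place for 1 in row 3 is R3C1.
The only place for 6 in row 4 is R4C5.
The only place for 3 in row 6 is R6C6.
Row 6 needs a 2, and only R6C4 is open for it.
The 3 cells of cage j must have sum 5, which forces R5C3 = 2.
Cage j has sum 5; hence R5C4 = 1.
Row 5 already has 2, which forces R5C6 = 4.
Cage g needs two cells with sum 4, leaving R4C3 = 1.
Column 4 already has 1; hence R4C4 = 3.
4 is placed in row 5, leaving R5C5 = 5.
Column 3 already has 1, so R6C3 = 5.
Cage d needs product 120, leaving R6C5 = 4.
Column 5 now contains 4, leaving R3C5 = 3.
The 3 cells of cage b must have sum 15, so R5C1 = 3.
Row 5 now contains 5; hence R5C2 = 6.
Row 6 now contains 4, which forces R6C1 = 6.
Row 6 now contains 5; hence R6C2 = 1.
Column 2 already has 1, leaving R1C2 = 3.
The 3 cells of cage k must have sum 10; hence R1C3 = 4.
The 3 cells of cage k must have sum 10; hence R2C3 = 3.
4 is placed in column 3; hence R3C3 = 6.
6 is placed in row 3, which forces R3C4 = 4.
4 is placed in row 1, leaving R1C1 = 5.
5 is placed in row 1, leaving R1C4 = 6.
Cage m needs two cells with product 20, which forces R2C1 = 4.
Column 4 already has 6; hence R2C4 = 5.
Column 1 already has 4, so R4C1 = 2.
Row 4 already has 2; hence R4C2 = 4.
Row 4 already has 2, so R4C6 = 5.
Cage c needs sum 10, so R1C5 = 2.
Cage c needs sum 10, which forces R1C6 = 1.
Row 2 already has 5, leaving R2C2 = 2.
Cage c has sum 10, which forces R2C5 = 1.
The 4 cells of cage c must have sum 10, which forces R2C6 = 6.
Cage n's pair has product 10, leaving R3C2 = 5.
5 is placed in column 6, which forces R3C6 = 2.
The full grid is 5 3 4 6 2 1 / 4 2 3 5 1 6 / 1 5 6 4 3 2 / 2 4 1 3 6 5 / 3 6 2 1 5 4 / 6 1 5 2 4 3.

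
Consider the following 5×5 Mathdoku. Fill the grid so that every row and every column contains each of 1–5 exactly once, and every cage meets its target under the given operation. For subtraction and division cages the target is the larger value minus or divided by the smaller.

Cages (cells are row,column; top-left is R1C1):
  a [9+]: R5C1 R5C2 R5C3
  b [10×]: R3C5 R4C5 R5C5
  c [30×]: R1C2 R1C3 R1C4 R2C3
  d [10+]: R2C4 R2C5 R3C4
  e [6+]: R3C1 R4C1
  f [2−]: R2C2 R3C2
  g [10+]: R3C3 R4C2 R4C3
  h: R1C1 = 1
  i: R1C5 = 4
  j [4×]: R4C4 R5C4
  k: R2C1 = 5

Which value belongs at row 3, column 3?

H is a freebie, so R1C1 = 1.
I is a freebie, leaving R1C5 = 4.
Cage k is a single given cell; hence R2C1 = 5.
The 4 cells of cage c must have product 30, which forces R2C3 = 1.
The only place for 3 in column 1 is R5C1.
The only place for 3 in column 5 is R2C5.
In row 3, 1 can only go at R3C5, so R3C5 = 1.
{1, 4} are confined to R4C4 and R5C4 in column 4; hence R2C4 = 2.
The 3 cells of cage d must have sum 10, so R3C4 = 5.
The pair R2C2/R3C2 in column 2 holds {2, 4}; hence R5C2 = 1.
Cage a has sum 9; hence R5C3 = 5.
Row 5 now contains 1, leaving R5C4 = 4.
Row 5 already has 5, which forces R5C5 = 2.
Cage c has product 30, which forces R1C2 = 5.
The 4 cells of cage c must have product 30, so R1C3 = 2.
Column 4 now contains 5; hence R1C4 = 3.
2 is placed in row 2; hence R2C2 = 4.
Cage f's pair has difference 2, which forces R3C2 = 2.
5 is placed in row 3, so R3C3 = 3.
Column 2 already has 5, leaving R4C2 = 3.
Column 3 already has 2, leaving R4C3 = 4.
Column 4 now contains 4; hence R4C4 = 1.
Column 5 now contains 2, leaving R4C5 = 5.
Row 3 now contains 2, so R3C1 = 4.
Row 4 already has 4, which forces R4C1 = 2.
Completed grid: 1 5 2 3 4 / 5 4 1 2 3 / 4 2 3 5 1 / 2 3 4 1 5 / 3 1 5 4 2.

3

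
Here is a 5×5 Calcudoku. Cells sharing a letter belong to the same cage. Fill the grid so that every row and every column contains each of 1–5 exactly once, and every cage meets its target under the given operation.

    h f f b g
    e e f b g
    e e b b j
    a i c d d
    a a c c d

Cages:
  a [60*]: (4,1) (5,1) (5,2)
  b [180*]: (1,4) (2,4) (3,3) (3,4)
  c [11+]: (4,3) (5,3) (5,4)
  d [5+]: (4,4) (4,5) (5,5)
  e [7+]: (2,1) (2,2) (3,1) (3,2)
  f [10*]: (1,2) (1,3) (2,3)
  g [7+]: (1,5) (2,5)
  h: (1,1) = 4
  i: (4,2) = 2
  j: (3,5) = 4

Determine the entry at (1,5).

2

H is a freebie, which forces (1,1) = 4.
Cage b has product 180, so (3,3) = 3.
J is a freebie, so (3,5) = 4.
Cage i is given, so (4,2) = 2.
Row 4 already has 2, so (4,4) = 1.
1 is placed in row 4; hence (4,5) = 3.
Cage b has product 180; hence (1,4) = 3.
The 4 cells of cage e must have sum 7; hence (2,1) = 1.
Cage e needs sum 7; hence (2,2) = 3.
Cage b needs product 180, which forces (2,4) = 4.
Cage e needs sum 7, so (3,1) = 2.
2 is placed in column 2; hence (3,2) = 1.
Row 3 now contains 4, which forces (3,4) = 5.
3 is placed in row 4, which forces (4,1) = 5.
Row 4 already has 5; hence (4,3) = 4.
Cage a has product 60, leaving (5,1) = 3.
The 3 cells of cage a must have product 60; hence (5,2) = 4.
Column 4 now contains 5, leaving (5,4) = 2.
Cage d has sum 5, so (5,5) = 1.
Column 2 now contains 1, leaving (1,2) = 5.
Cage f has product 10, so (1,3) = 1.
5 is placed in row 1, so (1,5) = 2.
Cage f has product 10, so (2,3) = 2.
Column 5 already has 2, so (2,5) = 5.
Row 5 already has 1, so (5,3) = 5.
Filled in: 4 5 1 3 2 / 1 3 2 4 5 / 2 1 3 5 4 / 5 2 4 1 3 / 3 4 5 2 1.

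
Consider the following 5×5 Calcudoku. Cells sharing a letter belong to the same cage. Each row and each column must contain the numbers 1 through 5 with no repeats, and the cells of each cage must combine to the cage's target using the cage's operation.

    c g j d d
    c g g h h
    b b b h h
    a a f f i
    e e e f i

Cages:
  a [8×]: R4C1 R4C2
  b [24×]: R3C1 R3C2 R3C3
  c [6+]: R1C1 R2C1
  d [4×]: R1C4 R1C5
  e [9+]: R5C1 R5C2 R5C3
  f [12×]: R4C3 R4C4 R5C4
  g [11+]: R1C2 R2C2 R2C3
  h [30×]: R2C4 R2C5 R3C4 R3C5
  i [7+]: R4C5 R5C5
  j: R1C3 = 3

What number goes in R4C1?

Cage j is a single given cell, so R1C3 = 3.
The only place for 5 in row 4 is R4C5.
The two cells of cage i must have sum 7, which forces R5C5 = 2.
Row 3 needs a 1, and only R3C5 is open for it.
Cage d needs two cells with product 4, leaving R1C4 = 1.
1 is placed in column 5; hence R1C5 = 4.
1 is placed in column 5, so R2C5 = 3.
Cage f needs product 12, leaving R4C3 = 1.
Column 3 already has 1, leaving R5C3 = 5.
Row 2 needs a 1, and only R2C1 is open for it.
The two cells of cage c must have sum 6, which forces R1C1 = 5.
Row 1 already has 5, so R1C2 = 2.
Column 2 now contains 2, leaving R4C2 = 4.
4 is placed in row 4, which forces R4C4 = 3.
Column 1 now contains 1, so R5C1 = 3.
Cage e has sum 9, which forces R5C2 = 1.
Column 4 already has 3, leaving R5C4 = 4.
Column 2 now contains 4, so R2C2 = 5.
Cage g needs sum 11, which forces R2C3 = 4.
Row 2 now contains 5, so R2C4 = 2.
Column 2 now contains 4, which forces R3C2 = 3.
4 is placed in column 3, leaving R3C3 = 2.
Column 4 now contains 2, which forces R3C4 = 5.
4 is placed in row 4, which forces R4C1 = 2.
Row 3 already has 2, leaving R3C1 = 4.
Filled in: 5 2 3 1 4 / 1 5 4 2 3 / 4 3 2 5 1 / 2 4 1 3 5 / 3 1 5 4 2.

2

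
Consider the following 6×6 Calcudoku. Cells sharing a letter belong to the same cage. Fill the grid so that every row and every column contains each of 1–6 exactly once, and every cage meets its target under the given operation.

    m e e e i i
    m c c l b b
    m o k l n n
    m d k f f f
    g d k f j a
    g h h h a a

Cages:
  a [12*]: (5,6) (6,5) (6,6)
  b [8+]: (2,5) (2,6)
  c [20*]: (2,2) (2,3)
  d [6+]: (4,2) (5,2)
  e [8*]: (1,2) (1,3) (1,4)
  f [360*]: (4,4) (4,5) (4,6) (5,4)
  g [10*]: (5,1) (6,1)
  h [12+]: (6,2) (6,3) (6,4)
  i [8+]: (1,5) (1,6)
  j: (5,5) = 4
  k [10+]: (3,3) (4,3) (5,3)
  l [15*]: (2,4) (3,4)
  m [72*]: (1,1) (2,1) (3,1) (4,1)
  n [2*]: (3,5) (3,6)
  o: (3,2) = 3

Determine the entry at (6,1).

Cage o is given, leaving (3,2) = 3.
Row 3 already has 3, which forces (3,4) = 5.
J is a freebie; hence (5,5) = 4.
Column 4 now contains 5; hence (2,4) = 3.
Column 4 now contains 3; hence (5,4) = 6.
In row 2, 1 can only go at (2,1), so (2,1) = 1.
The only place for 2 in row 4 is (4,4).
The only place for 6 in column 2 is (6,2).
The only place for 4 in column 6 is (6,6).
Cage h needs sum 12; hence (6,3) = 5.
Row 6 now contains 4, leaving (6,4) = 1.
1 is placed in row 6, leaving (6,5) = 3.
1 is placed in column 4, which forces (1,4) = 4.
Cage c's pair has product 20; hence (2,2) = 5.
Column 3 already has 5; hence (2,3) = 4.
The two cells of cage g must have product 10, leaving (5,1) = 5.
Cage a has product 12, which forces (5,6) = 1.
Row 6 already has 5, so (6,1) = 2.
Cage n needs two cells with product 2, which forces (3,5) = 1.
1 is placed in column 6; hence (3,6) = 2.
Cage d's pair has sum 6; hence (4,2) = 4.
Row 5 now contains 1; hence (5,2) = 2.
Row 5 now contains 1, which forces (5,3) = 3.
Column 2 now contains 2; hence (1,2) = 1.
The 3 cells of cage e must have product 8, so (1,3) = 2.
2 is placed in row 1, leaving (1,5) = 5.
Cage b needs two cells with sum 8, leaving (2,5) = 2.
Column 6 now contains 2, which forces (2,6) = 6.
Cage m needs product 72, so (3,1) = 4.
1 is placed in row 3, leaving (3,3) = 6.
The 3 cells of cage k must have sum 10, leaving (4,3) = 1.
5 is placed in column 5, which forces (4,5) = 6.
Column 6 already has 6, so (4,6) = 5.
The 4 cells of cage m must have product 72, which forces (1,1) = 6.
Column 6 already has 6, so (1,6) = 3.
Row 4 now contains 6, so (4,1) = 3.
The full grid is 6 1 2 4 5 3 / 1 5 4 3 2 6 / 4 3 6 5 1 2 / 3 4 1 2 6 5 / 5 2 3 6 4 1 / 2 6 5 1 3 4.

2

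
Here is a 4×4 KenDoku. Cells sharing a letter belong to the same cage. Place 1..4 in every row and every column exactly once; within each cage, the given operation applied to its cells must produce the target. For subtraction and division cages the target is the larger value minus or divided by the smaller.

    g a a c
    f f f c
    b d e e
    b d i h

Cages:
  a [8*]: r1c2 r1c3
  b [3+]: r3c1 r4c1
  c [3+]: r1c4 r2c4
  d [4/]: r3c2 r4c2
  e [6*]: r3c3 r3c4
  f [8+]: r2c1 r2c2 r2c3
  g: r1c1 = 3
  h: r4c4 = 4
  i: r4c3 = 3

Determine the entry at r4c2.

G is a freebie, leaving r1c1 = 3.
I is a freebie; hence r4c3 = 3.
Cage h is given, so r4c4 = 4.
The 3 cells of cage f must have sum 8, leaving r2c2 = 3.
Cage d's pair has quotient 4, so r3c2 = 4.
Column 3 now contains 3, leaving r3c3 = 2.
Cage e's pair has product 6, so r3c4 = 3.
Row 4 now contains 4, so r4c2 = 1.
Column 2 already has 4, leaving r1c2 = 2.
2 is placed in column 3, which forces r1c3 = 4.
Row 1 already has 2, leaving r1c4 = 1.
Column 3 already has 4, so r2c3 = 1.
1 is placed in column 4, so r2c4 = 2.
Row 3 now contains 2, which forces r3c1 = 1.
Row 4 now contains 1, which forces r4c1 = 2.
Row 2 now contains 1; hence r2c1 = 4.
Filled in: 3 2 4 1 / 4 3 1 2 / 1 4 2 3 / 2 1 3 4.

1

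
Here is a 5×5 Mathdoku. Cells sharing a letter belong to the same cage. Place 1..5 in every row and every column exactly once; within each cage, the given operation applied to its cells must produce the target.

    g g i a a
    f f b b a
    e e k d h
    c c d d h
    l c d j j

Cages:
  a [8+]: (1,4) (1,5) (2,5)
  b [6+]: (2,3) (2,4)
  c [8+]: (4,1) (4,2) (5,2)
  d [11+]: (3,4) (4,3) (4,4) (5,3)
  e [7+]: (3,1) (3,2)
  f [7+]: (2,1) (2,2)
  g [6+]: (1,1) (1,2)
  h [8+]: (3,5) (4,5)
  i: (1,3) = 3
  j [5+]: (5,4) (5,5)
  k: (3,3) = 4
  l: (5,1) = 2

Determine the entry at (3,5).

3

Cage i is given; hence (1,3) = 3.
K is a freebie, which forces (3,3) = 4.
L is a freebie, so (5,1) = 2.
Cage e needs two cells with sum 7, so (3,1) = 5.
The two cells of cage e must have sum 7; hence (3,2) = 2.
Row 3 now contains 5, which forces (3,5) = 3.
Column 5 already has 3, so (4,5) = 5.
Cage g's pair has sum 6, leaving (1,1) = 1.
Cage g needs two cells with sum 6, so (1,2) = 5.
Row 1 already has 5, so (1,4) = 2.
2 is placed in row 1, leaving (1,5) = 4.
Row 3 now contains 3, leaving (3,4) = 1.
The 4 cells of cage d must have sum 11; hence (5,3) = 5.
Column 4 already has 1, which forces (5,4) = 4.
4 is placed in column 5, so (5,5) = 1.
The two cells of cage b must have sum 6, leaving (2,3) = 1.
4 is placed in column 4, leaving (2,4) = 5.
1 is placed in column 5, which forces (2,5) = 2.
Cage c needs sum 8, so (4,1) = 4.
Cage c has sum 8, leaving (4,2) = 1.
Cage d needs sum 11; hence (4,3) = 2.
4 is placed in column 4, which forces (4,4) = 3.
Row 5 already has 1, leaving (5,2) = 3.
4 is placed in column 1, so (2,1) = 3.
Column 2 already has 3, which forces (2,2) = 4.
Filled in: 1 5 3 2 4 / 3 4 1 5 2 / 5 2 4 1 3 / 4 1 2 3 5 / 2 3 5 4 1.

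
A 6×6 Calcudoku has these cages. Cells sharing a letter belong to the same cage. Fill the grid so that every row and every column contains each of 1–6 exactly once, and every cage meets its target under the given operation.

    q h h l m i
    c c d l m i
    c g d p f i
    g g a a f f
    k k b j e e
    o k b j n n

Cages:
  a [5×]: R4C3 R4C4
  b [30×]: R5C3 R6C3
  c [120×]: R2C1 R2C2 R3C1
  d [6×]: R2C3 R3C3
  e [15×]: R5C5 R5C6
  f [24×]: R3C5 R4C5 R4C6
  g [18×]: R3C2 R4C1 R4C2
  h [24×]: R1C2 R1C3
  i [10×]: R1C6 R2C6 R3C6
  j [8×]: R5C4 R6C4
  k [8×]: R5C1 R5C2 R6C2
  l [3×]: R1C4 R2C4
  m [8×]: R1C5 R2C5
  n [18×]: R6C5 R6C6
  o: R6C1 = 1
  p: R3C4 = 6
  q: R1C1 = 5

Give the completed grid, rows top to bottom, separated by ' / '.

5 6 4 3 2 1 / 6 5 3 1 4 2 / 4 3 2 6 1 5 / 3 2 1 5 6 4 / 2 1 6 4 5 3 / 1 4 5 2 3 6

Cage q is given, so R1C1 = 5.
P is a freebie, leaving R3C4 = 6.
Cage o is given, so R6C1 = 1.
The 3 cells of cage c must have product 120, leaving R2C1 = 6.
Cage c needs product 120, leaving R2C2 = 5.
Row 3 already has 6, so R3C1 = 4.
Column 1 already has 6, so R4C1 = 3.
Column 1 now contains 4; hence R5C1 = 2.
Cage k has product 8; hence R5C2 = 1.
2 is placed in row 5, leaving R5C4 = 4.
Column 4 already has 4, which forces R6C4 = 2.
Column 2 already has 1, leaving R3C2 = 3.
Row 3 now contains 3, leaving R3C3 = 2.
Row 3 now contains 2, so R3C5 = 1.
Cage i has product 10, which forces R3C6 = 5.
Cage g needs product 18, which forces R4C2 = 2.
5 is placed in column 6, which forces R5C6 = 3.
Row 6 now contains 2, leaving R6C2 = 4.
Column 6 already has 3; hence R6C6 = 6.
Column 2 already has 4; hence R1C2 = 6.
The two cells of cage h must have product 24, leaving R1C3 = 4.
Row 1 now contains 4, leaving R1C5 = 2.
2 is placed in row 1, so R1C6 = 1.
Column 3 now contains 2; hence R2C3 = 3.
3 is placed in row 2, leaving R2C4 = 1.
Column 5 now contains 2, leaving R2C5 = 4.
1 is placed in column 6, which forces R2C6 = 2.
Column 4 already has 1, leaving R4C4 = 5.
Cage f needs product 24, leaving R4C5 = 6.
Column 6 already has 6; hence R4C6 = 4.
The two cells of cage b must have product 30, leaving R5C3 = 6.
Row 5 already has 3, which forces R5C5 = 5.
Row 6 now contains 6, which forces R6C3 = 5.
Row 6 now contains 6; hence R6C5 = 3.
Row 1 already has 1, which forces R1C4 = 3.
Row 4 already has 5, which forces R4C3 = 1.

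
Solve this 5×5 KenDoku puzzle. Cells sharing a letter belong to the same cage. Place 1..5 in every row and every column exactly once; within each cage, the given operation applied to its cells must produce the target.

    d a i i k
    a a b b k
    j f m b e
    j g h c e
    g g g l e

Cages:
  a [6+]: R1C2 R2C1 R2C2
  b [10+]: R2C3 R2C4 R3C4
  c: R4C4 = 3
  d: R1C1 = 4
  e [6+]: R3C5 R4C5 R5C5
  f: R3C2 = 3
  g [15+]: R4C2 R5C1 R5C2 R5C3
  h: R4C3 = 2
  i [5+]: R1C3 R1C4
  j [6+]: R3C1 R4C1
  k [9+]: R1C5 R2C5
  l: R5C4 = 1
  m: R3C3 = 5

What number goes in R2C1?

3

Cage d is given, leaving R1C1 = 4.
Row 1 now contains 4, so R1C5 = 5.
Column 5 now contains 5, so R2C5 = 4.
Cage f is given, so R3C2 = 3.
Cage m is given; hence R3C3 = 5.
Cage h is given, so R4C3 = 2.
C is a freebie, so R4C4 = 3.
Row 4 now contains 3; hence R4C5 = 1.
L is a freebie; hence R5C4 = 1.
The two cells of cage i must have sum 5, leaving R1C3 = 3.
Column 4 now contains 1, so R1C4 = 2.
The 3 cells of cage a must have sum 6, leaving R2C1 = 3.
Column 3 now contains 3, so R2C3 = 1.
Cage b needs sum 10, so R2C4 = 5.
Cage j needs two cells with sum 6; hence R3C1 = 1.
Column 4 now contains 2, leaving R3C4 = 4.
Column 5 already has 1, which forces R3C5 = 2.
1 is placed in row 4, leaving R4C1 = 5.
5 is placed in row 4, which forces R4C2 = 4.
Column 1 already has 5, leaving R5C1 = 2.
Row 5 already has 2; hence R5C2 = 5.
Column 3 now contains 3, leaving R5C3 = 4.
Cage e has sum 6, leaving R5C5 = 3.
2 is placed in row 1, so R1C2 = 1.
1 is placed in row 2, so R2C2 = 2.
The full grid is 4 1 3 2 5 / 3 2 1 5 4 / 1 3 5 4 2 / 5 4 2 3 1 / 2 5 4 1 3.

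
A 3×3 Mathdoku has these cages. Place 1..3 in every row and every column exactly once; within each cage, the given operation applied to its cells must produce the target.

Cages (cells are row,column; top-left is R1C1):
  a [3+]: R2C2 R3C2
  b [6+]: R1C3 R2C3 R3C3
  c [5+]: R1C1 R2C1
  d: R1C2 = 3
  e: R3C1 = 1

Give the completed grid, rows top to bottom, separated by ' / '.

D is a freebie, leaving R1C2 = 3.
E is a freebie, leaving R3C1 = 1.
Row 3 already has 1, leaving R3C2 = 2.
Row 3 already has 2, leaving R3C3 = 3.
Row 1 now contains 3, so R1C1 = 2.
Row 1 already has 2; hence R1C3 = 1.
The two cells of cage c must have sum 5, which forces R2C1 = 3.
Column 2 already has 2; hence R2C2 = 1.
Column 3 now contains 1; hence R2C3 = 2.

2 3 1 / 3 1 2 / 1 2 3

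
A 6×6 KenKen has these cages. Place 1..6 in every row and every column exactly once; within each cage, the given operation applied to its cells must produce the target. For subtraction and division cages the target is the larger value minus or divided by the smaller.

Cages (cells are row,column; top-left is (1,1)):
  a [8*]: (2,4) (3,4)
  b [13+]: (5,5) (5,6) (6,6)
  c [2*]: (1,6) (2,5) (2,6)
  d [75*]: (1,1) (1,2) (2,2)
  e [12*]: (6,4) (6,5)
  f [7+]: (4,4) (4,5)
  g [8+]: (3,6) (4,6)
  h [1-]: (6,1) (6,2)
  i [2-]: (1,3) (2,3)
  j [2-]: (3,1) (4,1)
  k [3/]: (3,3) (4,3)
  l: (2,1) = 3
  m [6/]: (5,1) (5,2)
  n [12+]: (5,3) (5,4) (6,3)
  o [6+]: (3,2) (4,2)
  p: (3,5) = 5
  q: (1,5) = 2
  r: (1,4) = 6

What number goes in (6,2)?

1

Cage d has product 75; hence (1,1) = 5.
The 3 cells of cage d must have product 75, so (1,2) = 3.
Cage r is given; hence (1,4) = 6.
Cage q is a single given cell, which forces (1,5) = 2.
Cage c has product 2, so (1,6) = 1.
Cage l is a single given cell, leaving (2,1) = 3.
The 3 cells of cage d must have product 75, which forces (2,2) = 5.
Cage c has product 2; hence (2,5) = 1.
Cage c needs product 2, which forces (2,6) = 2.
Cage p is a single given cell, which forces (3,5) = 5.
1 is placed in row 1, so (1,3) = 4.
Cage i's pair has difference 2, which forces (2,3) = 6.
Row 2 already has 2, so (2,4) = 4.
The two cells of cage a must have product 8, so (3,4) = 2.
Cage g's pair has sum 8, leaving (3,6) = 3.
Cage g needs two cells with sum 8, leaving (4,6) = 5.
Column 4 now contains 2; hence (6,4) = 3.
2 is placed in row 3, which forces (3,2) = 4.
3 is placed in row 3, leaving (3,3) = 1.
Cage o needs two cells with sum 6, so (4,2) = 2.
Cage k needs two cells with quotient 3; hence (4,3) = 3.
Column 4 now contains 3; hence (4,4) = 1.
Cage f's pair has sum 7, which forces (4,5) = 6.
Cage n needs sum 12, so (5,3) = 2.
The 3 cells of cage n must have sum 12; hence (5,4) = 5.
Cage b has sum 13, leaving (5,5) = 3.
Column 2 already has 2, leaving (6,2) = 1.
Cage n has sum 12; hence (6,3) = 5.
Cage e needs two cells with product 12, which forces (6,5) = 4.
4 is placed in row 6; hence (6,6) = 6.
Row 3 already has 4, which forces (3,1) = 6.
Row 4 already has 6, which forces (4,1) = 4.
The two cells of cage m must have quotient 6, which forces (5,1) = 1.
1 is placed in column 2, so (5,2) = 6.
Column 6 now contains 6, leaving (5,6) = 4.
Row 6 now contains 1; hence (6,1) = 2.
The full grid is 5 3 4 6 2 1 / 3 5 6 4 1 2 / 6 4 1 2 5 3 / 4 2 3 1 6 5 / 1 6 2 5 3 4 / 2 1 5 3 4 6.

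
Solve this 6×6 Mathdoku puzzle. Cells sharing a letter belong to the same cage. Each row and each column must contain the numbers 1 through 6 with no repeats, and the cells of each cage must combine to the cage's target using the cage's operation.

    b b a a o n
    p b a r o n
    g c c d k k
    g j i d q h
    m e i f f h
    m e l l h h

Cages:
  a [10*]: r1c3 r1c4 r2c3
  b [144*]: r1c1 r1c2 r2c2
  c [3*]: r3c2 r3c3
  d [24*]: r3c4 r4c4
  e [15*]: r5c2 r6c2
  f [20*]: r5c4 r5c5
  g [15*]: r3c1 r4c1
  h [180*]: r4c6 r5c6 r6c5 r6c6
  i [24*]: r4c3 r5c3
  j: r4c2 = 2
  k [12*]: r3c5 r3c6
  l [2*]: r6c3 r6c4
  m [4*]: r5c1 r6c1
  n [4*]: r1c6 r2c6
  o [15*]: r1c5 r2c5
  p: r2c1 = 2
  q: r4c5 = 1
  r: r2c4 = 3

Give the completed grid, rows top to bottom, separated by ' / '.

Cage b has product 144; hence r1c1 = 6.
Cage b has product 144, which forces r1c2 = 4.
4 is placed in row 1; hence r1c6 = 1.
Cage p is given; hence r2c1 = 2.
Cage b needs product 144, leaving r2c2 = 6.
R is a freebie, which forces r2c4 = 3.
3 is placed in row 2; hence r2c5 = 5.
1 is placed in column 6; hence r2c6 = 4.
J is a freebie; hence r4c2 = 2.
Cage q is a single given cell, which forces r4c5 = 1.
Column 5 already has 5, so r5c5 = 4.
Column 5 already has 5, which forces r1c5 = 3.
Row 2 now contains 5, leaving r2c3 = 1.
Column 3 now contains 1, which forces r3c3 = 3.
Cage i needs two cells with product 24, leaving r4c3 = 4.
4 is placed in row 4, which forces r4c4 = 6.
Row 5 now contains 4; hence r5c1 = 1.
Row 5 now contains 4, which forces r5c3 = 6.
Row 5 now contains 4, so r5c4 = 5.
The two cells of cage m must have product 4, which forces r6c1 = 4.
Column 3 now contains 1, which forces r6c3 = 2.
Row 6 already has 2, which forces r6c4 = 1.
Row 6 already has 2, so r6c5 = 6.
Column 3 now contains 2, leaving r1c3 = 5.
5 is placed in column 4, leaving r1c4 = 2.
3 is placed in row 3; hence r3c1 = 5.
3 is placed in row 3, so r3c2 = 1.
6 is placed in column 4, leaving r3c4 = 4.
Column 5 now contains 6, so r3c5 = 2.
Cage k needs two cells with product 12, leaving r3c6 = 6.
Cage g needs two cells with product 15, which forces r4c1 = 3.
Row 4 now contains 3, which forces r4c6 = 5.
Row 5 already has 5; hence r5c2 = 3.
Cage h needs product 180, so r5c6 = 2.
Cage e needs two cells with product 15, so r6c2 = 5.
Column 6 now contains 5, which forces r6c6 = 3.

6 4 5 2 3 1 / 2 6 1 3 5 4 / 5 1 3 4 2 6 / 3 2 4 6 1 5 / 1 3 6 5 4 2 / 4 5 2 1 6 3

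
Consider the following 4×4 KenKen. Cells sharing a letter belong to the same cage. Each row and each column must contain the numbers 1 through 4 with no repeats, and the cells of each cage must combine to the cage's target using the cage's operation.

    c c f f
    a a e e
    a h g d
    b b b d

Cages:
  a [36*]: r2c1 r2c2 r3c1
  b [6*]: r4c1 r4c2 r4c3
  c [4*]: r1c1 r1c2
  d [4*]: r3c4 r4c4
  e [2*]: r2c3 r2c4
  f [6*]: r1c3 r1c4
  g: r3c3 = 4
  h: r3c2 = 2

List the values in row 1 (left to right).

Cage a has product 36, which forces r2c1 = 4.
Cage a has product 36; hence r2c2 = 3.
Cage a has product 36, so r3c1 = 3.
H is a freebie, which forces r3c2 = 2.
Cage g is a single given cell, which forces r3c3 = 4.
Row 3 already has 4, leaving r3c4 = 1.
Column 2 already has 2, so r4c2 = 1.
Column 4 now contains 1; hence r4c4 = 4.
Column 1 now contains 4, so r1c1 = 1.
1 is placed in column 2, leaving r1c2 = 4.
The two cells of cage e must have product 2, leaving r2c3 = 1.
Column 4 now contains 1, leaving r2c4 = 2.
1 is placed in row 4, which forces r4c1 = 2.
Cage b needs product 6, so r4c3 = 3.
Column 3 already has 3, leaving r1c3 = 2.
2 is placed in column 4, so r1c4 = 3.
The full grid is 1 4 2 3 / 4 3 1 2 / 3 2 4 1 / 2 1 3 4.

1 4 2 3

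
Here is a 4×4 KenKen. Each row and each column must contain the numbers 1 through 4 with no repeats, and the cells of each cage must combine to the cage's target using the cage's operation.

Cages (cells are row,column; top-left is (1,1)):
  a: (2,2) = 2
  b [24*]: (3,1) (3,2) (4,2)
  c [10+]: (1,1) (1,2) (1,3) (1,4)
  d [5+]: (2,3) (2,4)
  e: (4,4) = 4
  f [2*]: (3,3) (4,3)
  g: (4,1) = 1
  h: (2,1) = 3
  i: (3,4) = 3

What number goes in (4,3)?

2

Cage h is a single given cell, leaving (2,1) = 3.
Cage a is given; hence (2,2) = 2.
I is a freebie, which forces (3,4) = 3.
G is a freebie, so (4,1) = 1.
Row 4 now contains 1, leaving (4,3) = 2.
E is a freebie, leaving (4,4) = 4.
Cage d needs two cells with sum 5, so (2,3) = 4.
4 is placed in column 4, leaving (2,4) = 1.
The 3 cells of cage b must have product 24, which forces (3,1) = 2.
Row 3 already has 3; hence (3,2) = 4.
Column 3 now contains 2; hence (3,3) = 1.
Row 4 now contains 4, which forces (4,2) = 3.
Column 1 now contains 2, so (1,1) = 4.
Column 2 now contains 3; hence (1,2) = 1.
Column 3 now contains 1, which forces (1,3) = 3.
Column 4 already has 1; hence (1,4) = 2.
Filled in: 4 1 3 2 / 3 2 4 1 / 2 4 1 3 / 1 3 2 4.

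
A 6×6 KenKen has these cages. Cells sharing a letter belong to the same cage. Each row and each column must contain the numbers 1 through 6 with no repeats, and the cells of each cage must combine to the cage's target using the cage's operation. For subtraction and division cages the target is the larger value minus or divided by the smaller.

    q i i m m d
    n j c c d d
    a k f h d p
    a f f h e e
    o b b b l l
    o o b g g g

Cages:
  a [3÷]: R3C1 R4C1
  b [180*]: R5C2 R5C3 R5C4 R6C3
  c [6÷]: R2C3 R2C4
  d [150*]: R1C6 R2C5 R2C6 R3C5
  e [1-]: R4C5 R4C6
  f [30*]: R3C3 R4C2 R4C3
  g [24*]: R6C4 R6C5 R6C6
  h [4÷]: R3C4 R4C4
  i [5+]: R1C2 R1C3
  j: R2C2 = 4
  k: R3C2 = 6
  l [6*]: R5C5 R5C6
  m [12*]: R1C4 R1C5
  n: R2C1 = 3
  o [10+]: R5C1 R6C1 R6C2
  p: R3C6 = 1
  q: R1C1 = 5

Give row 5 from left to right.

Cage q is given, leaving R1C1 = 5.
Cage n is given, which forces R2C1 = 3.
J is a freebie, which forces R2C2 = 4.
Cage k is a single given cell; hence R3C2 = 6.
Cage p is given, leaving R3C6 = 1.
Cage d needs product 150, leaving R2C6 = 5.
Row 3 now contains 1; hence R3C1 = 2.
Row 3 now contains 1, which forces R3C4 = 4.
Cage d needs product 150, leaving R3C5 = 5.
The two cells of cage a must have quotient 3; hence R4C1 = 6.
Cage h's pair has quotient 4; hence R4C4 = 1.
Cage c needs two cells with quotient 6, which forces R2C3 = 1.
1 is placed in column 4, so R2C4 = 6.
1 is placed in row 2; hence R2C5 = 2.
5 is placed in row 3, so R3C3 = 3.
Cage o needs sum 10, so R6C2 = 5.
Cage d has product 150; hence R1C6 = 3.
Column 2 already has 5, which forces R4C2 = 2.
The 3 cells of cage f must have product 30, which forces R4C3 = 5.
Row 4 already has 2; hence R4C6 = 4.
Column 2 now contains 2, so R5C2 = 3.
Row 5 already has 3, leaving R5C5 = 1.
Column 6 now contains 4; hence R6C6 = 2.
Row 1 now contains 3, which forces R1C2 = 1.
Cage i's pair has sum 5, leaving R1C3 = 4.
Row 1 now contains 3, which forces R1C4 = 2.
Cage m's pair has product 12, so R1C5 = 6.
Row 4 already has 4; hence R4C5 = 3.
Row 5 already has 1, which forces R5C1 = 4.
The 4 cells of cage b must have product 180, which forces R5C3 = 2.
The 4 cells of cage b must have product 180; hence R5C4 = 5.
Column 6 already has 2, leaving R5C6 = 6.
The 3 cells of cage o must have sum 10; hence R6C1 = 1.
2 is placed in row 6, so R6C3 = 6.
2 is placed in row 6, leaving R6C4 = 3.
The 3 cells of cage g must have product 24, which forces R6C5 = 4.
Filled in: 5 1 4 2 6 3 / 3 4 1 6 2 5 / 2 6 3 4 5 1 / 6 2 5 1 3 4 / 4 3 2 5 1 6 / 1 5 6 3 4 2.

4 3 2 5 1 6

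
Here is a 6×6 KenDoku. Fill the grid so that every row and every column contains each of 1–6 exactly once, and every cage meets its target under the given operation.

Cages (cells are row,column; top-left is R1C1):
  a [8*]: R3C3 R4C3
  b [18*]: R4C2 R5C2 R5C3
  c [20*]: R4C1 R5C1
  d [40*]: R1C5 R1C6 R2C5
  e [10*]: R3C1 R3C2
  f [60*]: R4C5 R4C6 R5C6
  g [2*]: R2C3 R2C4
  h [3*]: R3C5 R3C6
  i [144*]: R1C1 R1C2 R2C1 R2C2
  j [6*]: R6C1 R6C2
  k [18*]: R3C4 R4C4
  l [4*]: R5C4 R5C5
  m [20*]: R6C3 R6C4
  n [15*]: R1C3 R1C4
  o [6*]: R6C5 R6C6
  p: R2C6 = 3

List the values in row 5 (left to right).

P is a freebie; hence R2C6 = 3.
3 is placed in column 6; hence R3C6 = 1.
Row 3 now contains 1; hence R3C5 = 3.
Column 5 already has 3, so R6C5 = 1.
Row 3 already has 3; hence R3C4 = 6.
Cage k needs two cells with product 18, leaving R4C4 = 3.
Cage l's pair has product 4, so R5C4 = 1.
Column 5 now contains 1, leaving R5C5 = 4.
Cage o needs two cells with product 6, leaving R6C6 = 6.
The two cells of cage n must have product 15; hence R1C3 = 3.
Column 4 already has 3, which forces R1C4 = 5.
5 is placed in row 1, so R1C5 = 2.
The 3 cells of cage d must have product 40; hence R1C6 = 4.
The two cells of cage g must have product 2, so R2C3 = 1.
1 is placed in column 4; hence R2C4 = 2.
2 is placed in column 5, leaving R2C5 = 5.
Cage c's pair has product 20, so R4C1 = 4.
Cage b has product 18, so R4C2 = 1.
Row 4 already has 4, leaving R4C3 = 2.
The 3 cells of cage f must have product 60; hence R4C5 = 6.
2 is placed in row 4, leaving R4C6 = 5.
Row 5 already has 4; hence R5C1 = 5.
3 is placed in column 3, so R5C3 = 6.
5 is placed in column 6, which forces R5C6 = 2.
Column 4 already has 5, which forces R6C4 = 4.
The 4 cells of cage i must have product 144, so R1C1 = 1.
Column 2 now contains 1, leaving R1C2 = 6.
4 is placed in column 1, which forces R2C1 = 6.
Cage i has product 144, which forces R2C2 = 4.
Column 1 already has 5, leaving R3C1 = 2.
Cage e needs two cells with product 10, leaving R3C2 = 5.
Column 3 now contains 2, which forces R3C3 = 4.
Row 5 now contains 6, so R5C2 = 3.
Column 1 already has 2, so R6C1 = 3.
3 is placed in column 2, which forces R6C2 = 2.
Row 6 already has 4, which forces R6C3 = 5.
Filled in: 1 6 3 5 2 4 / 6 4 1 2 5 3 / 2 5 4 6 3 1 / 4 1 2 3 6 5 / 5 3 6 1 4 2 / 3 2 5 4 1 6.

5 3 6 1 4 2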